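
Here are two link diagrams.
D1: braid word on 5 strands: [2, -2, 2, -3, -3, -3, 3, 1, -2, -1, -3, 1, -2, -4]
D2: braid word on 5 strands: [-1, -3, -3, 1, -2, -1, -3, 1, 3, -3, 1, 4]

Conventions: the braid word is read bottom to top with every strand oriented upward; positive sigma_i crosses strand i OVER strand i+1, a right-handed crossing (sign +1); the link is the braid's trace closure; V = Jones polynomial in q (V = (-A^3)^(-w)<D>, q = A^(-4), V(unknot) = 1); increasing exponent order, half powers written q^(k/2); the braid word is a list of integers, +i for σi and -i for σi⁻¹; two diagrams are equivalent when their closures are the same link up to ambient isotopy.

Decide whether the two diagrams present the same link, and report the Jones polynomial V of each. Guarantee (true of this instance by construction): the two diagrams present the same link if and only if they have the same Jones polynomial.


equivalent: yes
V(D1) = -q^-4 + q^-3 + q^-1  (w -4, c 14, <D> = A^-8 + 1 - A^4)
V(D2) = -q^-4 + q^-3 + q^-1  [12 crossings, <D> = A^-2 + A^6 - A^10, w = -2]
key observation: Markov moves rewrite D1 (14 crossings) into D2 (12)


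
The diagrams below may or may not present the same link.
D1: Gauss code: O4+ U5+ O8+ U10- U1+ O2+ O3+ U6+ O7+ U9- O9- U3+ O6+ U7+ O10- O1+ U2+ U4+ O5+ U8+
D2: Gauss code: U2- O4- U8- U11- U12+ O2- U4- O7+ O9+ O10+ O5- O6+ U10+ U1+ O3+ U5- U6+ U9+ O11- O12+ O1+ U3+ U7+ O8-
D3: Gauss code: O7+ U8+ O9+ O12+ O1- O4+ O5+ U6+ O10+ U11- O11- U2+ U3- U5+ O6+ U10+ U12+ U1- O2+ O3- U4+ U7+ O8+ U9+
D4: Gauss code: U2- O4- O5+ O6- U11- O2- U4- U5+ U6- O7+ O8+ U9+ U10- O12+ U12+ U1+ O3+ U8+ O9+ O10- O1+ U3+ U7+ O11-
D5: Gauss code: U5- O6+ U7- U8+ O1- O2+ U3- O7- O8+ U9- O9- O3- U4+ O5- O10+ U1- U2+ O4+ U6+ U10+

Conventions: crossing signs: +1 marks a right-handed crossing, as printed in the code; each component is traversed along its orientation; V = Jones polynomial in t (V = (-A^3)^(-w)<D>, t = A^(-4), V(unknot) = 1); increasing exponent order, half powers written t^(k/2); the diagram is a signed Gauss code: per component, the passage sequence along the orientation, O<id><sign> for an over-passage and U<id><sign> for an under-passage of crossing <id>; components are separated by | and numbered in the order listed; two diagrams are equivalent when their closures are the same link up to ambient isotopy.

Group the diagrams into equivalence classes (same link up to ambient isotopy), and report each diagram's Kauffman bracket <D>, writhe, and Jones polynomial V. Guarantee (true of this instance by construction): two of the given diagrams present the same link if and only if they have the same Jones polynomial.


classes: {D1, D3} | {D2, D4} | {D5}
V(D1) = t^2 + 2t^4 - 2t^5 + t^6 - 2t^7 + t^8  [10 crossings, <D> = A^-14 - 2A^-10 + A^-6 - 2A^-2 + 2A^2 + A^10, w = +6]
D2 (bracket -A^-6 + A^-2 - A^2 + 3A^6 - A^10 + A^14 - A^18; 12 crossings at w = +2): V = -t^-3 + t^-2 - t^-1 + 3 - t + t^2 - t^3
D3 (bracket A^-14 - 2A^-10 + A^-6 - 2A^-2 + 2A^2 + A^10; 12 crossings at w = +6): V = t^2 + 2t^4 - 2t^5 + t^6 - 2t^7 + t^8
V(D4) = -t^-3 + t^-2 - t^-1 + 3 - t + t^2 - t^3  [12 crossings, <D> = -A^-6 + A^-2 - A^2 + 3A^6 - A^10 + A^14 - A^18, w = +2]
V(D5) = 1  (w 0, c 10, <D> = 1)
note: comparing 5 Jones polynomials yields 3 groups


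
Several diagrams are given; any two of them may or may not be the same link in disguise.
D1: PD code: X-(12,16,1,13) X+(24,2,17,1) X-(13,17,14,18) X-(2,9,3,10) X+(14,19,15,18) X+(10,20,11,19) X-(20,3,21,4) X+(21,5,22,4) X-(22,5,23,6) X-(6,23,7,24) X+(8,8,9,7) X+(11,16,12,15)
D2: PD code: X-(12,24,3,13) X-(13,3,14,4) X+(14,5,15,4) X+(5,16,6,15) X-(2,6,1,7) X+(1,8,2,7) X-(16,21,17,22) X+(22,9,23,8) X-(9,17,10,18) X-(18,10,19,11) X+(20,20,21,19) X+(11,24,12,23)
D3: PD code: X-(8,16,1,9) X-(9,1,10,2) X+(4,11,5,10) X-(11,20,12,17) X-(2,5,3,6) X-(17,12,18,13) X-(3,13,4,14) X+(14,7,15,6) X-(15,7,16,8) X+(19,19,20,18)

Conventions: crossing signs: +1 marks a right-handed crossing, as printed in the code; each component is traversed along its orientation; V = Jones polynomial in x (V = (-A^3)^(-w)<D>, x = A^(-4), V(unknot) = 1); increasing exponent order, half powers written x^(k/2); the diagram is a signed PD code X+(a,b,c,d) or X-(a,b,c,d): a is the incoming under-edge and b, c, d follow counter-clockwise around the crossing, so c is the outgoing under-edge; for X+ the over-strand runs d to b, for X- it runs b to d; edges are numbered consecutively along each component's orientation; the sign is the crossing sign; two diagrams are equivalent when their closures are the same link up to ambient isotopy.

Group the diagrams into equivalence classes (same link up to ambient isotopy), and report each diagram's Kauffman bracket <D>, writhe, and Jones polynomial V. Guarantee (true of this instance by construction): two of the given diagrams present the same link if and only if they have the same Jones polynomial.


classes: {D1, D2} | {D3}
V(D1) = -x^-4 + x^-3 + x^-2 + x^-1 + 1 + x^2  [12 crossings, <D> = A^-8 + 1 + A^4 + A^8 + A^12 - A^16, w = 0]
D2 (bracket A^-8 + 1 + A^4 + A^8 + A^12 - A^16; 12 crossings at w = 0): V = -x^-4 + x^-3 + x^-2 + x^-1 + 1 + x^2
V(D3) = x^-5 + 2x^-3 + x^-1  (w -4, c 10, <D> = A^-8 + 2 + A^8)
insight: 2 classes among 3 diagrams; unequal V(x) rules out equality


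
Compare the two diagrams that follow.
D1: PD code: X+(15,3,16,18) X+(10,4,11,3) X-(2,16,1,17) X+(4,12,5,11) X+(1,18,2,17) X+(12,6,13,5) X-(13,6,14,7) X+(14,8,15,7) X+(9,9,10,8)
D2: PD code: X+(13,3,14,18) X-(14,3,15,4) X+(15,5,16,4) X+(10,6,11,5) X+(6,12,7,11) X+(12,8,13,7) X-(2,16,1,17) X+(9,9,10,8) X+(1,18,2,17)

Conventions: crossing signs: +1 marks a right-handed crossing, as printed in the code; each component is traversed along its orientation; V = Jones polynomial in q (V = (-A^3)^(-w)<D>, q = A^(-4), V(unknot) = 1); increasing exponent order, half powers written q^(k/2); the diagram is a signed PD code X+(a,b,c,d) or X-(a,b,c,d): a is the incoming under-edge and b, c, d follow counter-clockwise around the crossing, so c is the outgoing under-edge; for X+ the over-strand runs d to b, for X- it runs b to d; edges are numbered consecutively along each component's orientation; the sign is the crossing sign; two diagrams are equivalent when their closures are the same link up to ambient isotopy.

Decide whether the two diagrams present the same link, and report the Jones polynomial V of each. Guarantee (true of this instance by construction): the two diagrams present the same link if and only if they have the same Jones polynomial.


same link: yes
V(D1) = -q^(1/2) - q^(3/2) - q^(5/2) + q^(9/2)  [9 crossings, <D> = -A^-3 + A^5 + A^9 + A^13, w = +5]
V(D2) = -q^(1/2) - q^(3/2) - q^(5/2) + q^(9/2)  (w +5, c 9, <D> = -A^-3 + A^5 + A^9 + A^13)
note: Reidemeister moves carry D1 (9 crossings) to D2 (9)


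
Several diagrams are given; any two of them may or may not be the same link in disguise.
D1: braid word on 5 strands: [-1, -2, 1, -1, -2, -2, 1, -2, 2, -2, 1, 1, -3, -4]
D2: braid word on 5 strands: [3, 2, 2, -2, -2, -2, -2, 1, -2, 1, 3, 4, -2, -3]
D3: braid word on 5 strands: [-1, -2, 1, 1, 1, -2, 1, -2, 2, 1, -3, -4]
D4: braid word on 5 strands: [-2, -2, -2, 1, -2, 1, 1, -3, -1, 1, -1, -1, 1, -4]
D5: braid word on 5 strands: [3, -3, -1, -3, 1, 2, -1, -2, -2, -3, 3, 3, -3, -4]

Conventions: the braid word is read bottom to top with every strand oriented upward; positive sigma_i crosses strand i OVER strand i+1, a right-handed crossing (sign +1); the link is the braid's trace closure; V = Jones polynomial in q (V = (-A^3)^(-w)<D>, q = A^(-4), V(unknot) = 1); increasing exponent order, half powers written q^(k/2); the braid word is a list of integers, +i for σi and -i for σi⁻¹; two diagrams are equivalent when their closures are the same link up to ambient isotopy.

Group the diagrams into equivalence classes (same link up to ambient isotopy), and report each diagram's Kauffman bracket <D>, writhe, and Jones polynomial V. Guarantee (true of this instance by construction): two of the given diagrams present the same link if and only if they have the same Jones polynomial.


equivalence classes: {D1, D2, D4} | {D3} | {D5}
D1 (bracket A^-16 - A^-12 + 2A^-8 - 2A^-4 + 2 - 2A^4 + A^8; 14 crossings at w = -4): V = q^-5 - 2q^-4 + 2q^-3 - 2q^-2 + 2q^-1 - 1 + q
V(D2) = q^-5 - 2q^-4 + 2q^-3 - 2q^-2 + 2q^-1 - 1 + q  (w 0, c 14, <D> = A^-4 - 1 + 2A^4 - 2A^8 + 2A^12 - 2A^16 + A^20)
D3 (bracket A^-20 - 2A^-16 + 2A^-12 - 2A^-8 + 2A^-4 - 1 + A^4; 12 crossings at w = 0): V = q^-1 - 1 + 2q - 2q^2 + 2q^3 - 2q^4 + q^5
V(D4) = q^-5 - 2q^-4 + 2q^-3 - 2q^-2 + 2q^-1 - 1 + q  (w -4, c 14, <D> = A^-16 - A^-12 + 2A^-8 - 2A^-4 + 2 - 2A^4 + A^8)
V(D5) = 1  [14 crossings, <D> = A^-12, w = -4]
observation: V(q) takes 3 values over 5 diagrams, fixing the grouping


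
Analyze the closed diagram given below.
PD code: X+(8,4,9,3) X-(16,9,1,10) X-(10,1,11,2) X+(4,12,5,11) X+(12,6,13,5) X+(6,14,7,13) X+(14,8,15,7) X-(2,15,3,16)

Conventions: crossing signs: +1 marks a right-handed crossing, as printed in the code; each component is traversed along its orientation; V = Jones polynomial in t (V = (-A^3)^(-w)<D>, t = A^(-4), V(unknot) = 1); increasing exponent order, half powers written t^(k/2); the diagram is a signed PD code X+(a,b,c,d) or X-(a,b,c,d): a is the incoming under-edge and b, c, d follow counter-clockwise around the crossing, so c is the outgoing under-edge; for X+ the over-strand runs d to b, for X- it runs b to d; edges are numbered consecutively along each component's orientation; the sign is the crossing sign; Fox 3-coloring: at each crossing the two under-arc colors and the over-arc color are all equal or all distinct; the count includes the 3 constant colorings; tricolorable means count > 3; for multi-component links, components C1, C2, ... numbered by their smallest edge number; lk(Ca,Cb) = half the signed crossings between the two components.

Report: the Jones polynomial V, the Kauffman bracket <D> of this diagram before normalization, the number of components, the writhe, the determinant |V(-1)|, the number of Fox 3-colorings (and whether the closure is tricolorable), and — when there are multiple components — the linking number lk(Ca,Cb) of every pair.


V = -t^-2 + 2t^-1 - 2 + 4t - 4t^2 + 4t^3 - 3t^4 + 2t^5 - t^6
<D> = -A^-18 + 2A^-14 - 3A^-10 + 4A^-6 - 4A^-2 + 4A^2 - 2A^6 + 2A^10 - A^14 (w = +2)
1 component over 8 crossings, w = +2
3 Fox colorings among 3^8, |V(-1)| = 23: not tricolorable
why: the span of V is 8, forcing >= 8 crossings in any diagram


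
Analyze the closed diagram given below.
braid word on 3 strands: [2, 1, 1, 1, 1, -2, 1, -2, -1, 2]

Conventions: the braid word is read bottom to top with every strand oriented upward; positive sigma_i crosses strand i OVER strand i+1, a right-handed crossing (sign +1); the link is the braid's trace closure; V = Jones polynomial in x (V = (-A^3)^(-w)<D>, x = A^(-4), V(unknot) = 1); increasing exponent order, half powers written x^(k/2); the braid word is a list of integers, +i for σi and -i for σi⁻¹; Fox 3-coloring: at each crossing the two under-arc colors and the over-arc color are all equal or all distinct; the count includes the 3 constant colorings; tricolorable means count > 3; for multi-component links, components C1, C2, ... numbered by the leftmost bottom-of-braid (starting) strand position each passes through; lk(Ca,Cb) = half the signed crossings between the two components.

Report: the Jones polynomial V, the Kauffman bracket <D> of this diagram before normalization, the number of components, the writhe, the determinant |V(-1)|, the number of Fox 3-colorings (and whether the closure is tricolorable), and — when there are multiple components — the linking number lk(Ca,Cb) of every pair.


Jones polynomial: V(x) = 1 - x + 3x^2 - 3x^3 + 3x^4 - 4x^5 + 3x^6 - 2x^7 + x^8
<D> = A^-20 - 2A^-16 + 3A^-12 - 4A^-8 + 3A^-4 - 3 + 3A^4 - A^8 + A^12; writhe +4
components 1, writhe +4 (10 crossings)
3-colorings: 9 of 3^10, det 21 — tricolorable
note: w = +4 (over 10 crossings) is diagram-only; (-A^3)^(-4) removes it from V


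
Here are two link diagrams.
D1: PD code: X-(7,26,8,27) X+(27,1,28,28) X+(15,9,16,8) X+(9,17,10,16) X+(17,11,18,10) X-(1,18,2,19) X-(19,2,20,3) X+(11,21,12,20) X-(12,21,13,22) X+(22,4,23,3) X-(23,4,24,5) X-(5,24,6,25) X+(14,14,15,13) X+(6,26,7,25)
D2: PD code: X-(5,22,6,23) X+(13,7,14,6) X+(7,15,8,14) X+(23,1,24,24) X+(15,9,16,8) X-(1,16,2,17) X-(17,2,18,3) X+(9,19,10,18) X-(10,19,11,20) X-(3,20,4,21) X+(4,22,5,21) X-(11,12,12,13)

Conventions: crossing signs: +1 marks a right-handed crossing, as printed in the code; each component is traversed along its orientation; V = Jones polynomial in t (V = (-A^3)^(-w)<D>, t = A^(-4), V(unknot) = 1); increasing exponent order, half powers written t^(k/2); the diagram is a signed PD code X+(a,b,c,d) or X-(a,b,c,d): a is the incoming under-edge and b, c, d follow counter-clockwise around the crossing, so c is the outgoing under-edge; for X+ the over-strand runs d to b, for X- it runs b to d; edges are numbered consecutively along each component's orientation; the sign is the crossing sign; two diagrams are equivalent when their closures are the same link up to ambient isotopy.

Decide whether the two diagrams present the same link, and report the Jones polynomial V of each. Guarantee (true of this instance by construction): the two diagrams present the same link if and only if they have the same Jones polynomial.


equivalent: yes
D1 (bracket -A^-6 + A^-2 - A^2 + 3A^6 - A^10 + A^14 - A^18; 14 crossings at w = +2): V = -t^-3 + t^-2 - t^-1 + 3 - t + t^2 - t^3
V(D2) = -t^-3 + t^-2 - t^-1 + 3 - t + t^2 - t^3  [12 crossings, <D> = -A^-12 + A^-8 - A^-4 + 3 - A^4 + A^8 - A^12, w = 0]
observation: from 14 to 12 crossings by R-moves: one link, two diagrams


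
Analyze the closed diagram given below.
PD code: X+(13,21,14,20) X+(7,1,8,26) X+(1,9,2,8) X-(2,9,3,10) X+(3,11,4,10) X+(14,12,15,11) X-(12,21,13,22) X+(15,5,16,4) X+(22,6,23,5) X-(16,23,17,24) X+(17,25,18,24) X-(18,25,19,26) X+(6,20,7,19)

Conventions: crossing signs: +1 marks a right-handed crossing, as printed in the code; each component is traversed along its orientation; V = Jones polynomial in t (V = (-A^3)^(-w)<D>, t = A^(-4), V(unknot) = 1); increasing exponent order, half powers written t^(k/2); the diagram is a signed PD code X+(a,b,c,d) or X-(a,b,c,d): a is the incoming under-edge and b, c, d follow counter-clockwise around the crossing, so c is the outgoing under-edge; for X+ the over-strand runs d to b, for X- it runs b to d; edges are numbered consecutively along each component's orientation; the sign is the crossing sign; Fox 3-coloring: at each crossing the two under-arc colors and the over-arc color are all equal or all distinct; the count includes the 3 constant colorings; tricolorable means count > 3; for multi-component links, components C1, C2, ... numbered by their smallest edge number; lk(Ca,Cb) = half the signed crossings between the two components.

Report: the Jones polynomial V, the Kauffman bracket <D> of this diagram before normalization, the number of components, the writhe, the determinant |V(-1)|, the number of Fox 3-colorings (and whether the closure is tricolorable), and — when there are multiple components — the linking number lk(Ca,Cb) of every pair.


V = t - t^2 + 2t^3 - t^4 + t^5 - t^6
<D> = A^-9 - A^-5 + A^-1 - 2A^3 + A^7 - A^11 (w = +5)
1 component over 13 crossings, w = +5
3 Fox colorings among 3^13, |V(-1)| = 7: not tricolorable
why: |V(-1)| = 7: so not tricolorable, since 3 does not divide 7


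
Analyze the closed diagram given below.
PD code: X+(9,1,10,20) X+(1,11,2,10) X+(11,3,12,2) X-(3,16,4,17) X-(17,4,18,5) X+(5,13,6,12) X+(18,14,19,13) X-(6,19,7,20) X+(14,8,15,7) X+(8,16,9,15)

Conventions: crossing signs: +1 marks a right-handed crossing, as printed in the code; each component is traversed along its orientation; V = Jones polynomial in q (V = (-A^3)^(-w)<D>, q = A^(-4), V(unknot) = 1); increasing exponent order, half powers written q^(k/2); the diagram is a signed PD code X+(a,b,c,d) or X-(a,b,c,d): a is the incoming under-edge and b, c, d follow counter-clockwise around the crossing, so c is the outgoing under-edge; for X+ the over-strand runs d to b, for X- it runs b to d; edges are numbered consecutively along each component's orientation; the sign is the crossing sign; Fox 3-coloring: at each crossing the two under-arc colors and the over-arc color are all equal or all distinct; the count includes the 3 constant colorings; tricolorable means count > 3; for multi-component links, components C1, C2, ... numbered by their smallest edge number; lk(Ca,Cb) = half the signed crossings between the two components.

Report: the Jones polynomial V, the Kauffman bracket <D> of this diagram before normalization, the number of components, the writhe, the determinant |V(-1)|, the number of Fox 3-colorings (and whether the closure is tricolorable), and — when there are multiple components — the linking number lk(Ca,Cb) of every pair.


V = -1 + 3q - 3q^2 + 5q^3 - 5q^4 + 4q^5 - 3q^6 + 2q^7 - q^8
<D> = -A^-20 + 2A^-16 - 3A^-12 + 4A^-8 - 5A^-4 + 5 - 3A^4 + 3A^8 - A^12 (w = +4)
1 component over 10 crossings, w = +4
9 Fox colorings among 3^10, |V(-1)| = 27: tricolorable
why: the span of V is 8, forcing >= 8 crossings in any diagram


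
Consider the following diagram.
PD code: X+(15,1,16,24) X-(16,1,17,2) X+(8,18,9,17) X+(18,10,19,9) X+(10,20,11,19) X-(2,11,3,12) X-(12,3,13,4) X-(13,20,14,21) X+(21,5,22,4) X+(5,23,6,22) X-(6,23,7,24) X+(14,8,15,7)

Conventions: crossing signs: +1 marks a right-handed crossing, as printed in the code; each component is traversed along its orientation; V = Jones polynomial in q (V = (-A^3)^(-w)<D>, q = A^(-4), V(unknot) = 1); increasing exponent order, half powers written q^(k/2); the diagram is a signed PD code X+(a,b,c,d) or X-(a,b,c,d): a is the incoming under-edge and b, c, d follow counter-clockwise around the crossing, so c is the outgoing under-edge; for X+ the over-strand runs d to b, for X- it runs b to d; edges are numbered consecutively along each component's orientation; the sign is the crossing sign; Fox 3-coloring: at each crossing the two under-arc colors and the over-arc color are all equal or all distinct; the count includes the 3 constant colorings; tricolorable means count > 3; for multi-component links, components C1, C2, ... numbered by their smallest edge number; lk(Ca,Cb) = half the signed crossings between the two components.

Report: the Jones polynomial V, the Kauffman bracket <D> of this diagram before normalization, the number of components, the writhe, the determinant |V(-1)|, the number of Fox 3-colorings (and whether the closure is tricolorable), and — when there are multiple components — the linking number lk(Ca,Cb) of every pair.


V(q) = q^-1 - 1 + 2q - 2q^2 + 2q^3 - 2q^4 + q^5
bracket: A^-14 - 2A^-10 + 2A^-6 - 2A^-2 + 2A^2 - A^6 + A^10, w = +2
1 component, writhe +2, over 12 crossings
det 11, colorings 3 of 3^12 — not tricolorable
observation: w = +2 (over 12 crossings) is diagram-only; (-A^3)^(-2) removes it from V


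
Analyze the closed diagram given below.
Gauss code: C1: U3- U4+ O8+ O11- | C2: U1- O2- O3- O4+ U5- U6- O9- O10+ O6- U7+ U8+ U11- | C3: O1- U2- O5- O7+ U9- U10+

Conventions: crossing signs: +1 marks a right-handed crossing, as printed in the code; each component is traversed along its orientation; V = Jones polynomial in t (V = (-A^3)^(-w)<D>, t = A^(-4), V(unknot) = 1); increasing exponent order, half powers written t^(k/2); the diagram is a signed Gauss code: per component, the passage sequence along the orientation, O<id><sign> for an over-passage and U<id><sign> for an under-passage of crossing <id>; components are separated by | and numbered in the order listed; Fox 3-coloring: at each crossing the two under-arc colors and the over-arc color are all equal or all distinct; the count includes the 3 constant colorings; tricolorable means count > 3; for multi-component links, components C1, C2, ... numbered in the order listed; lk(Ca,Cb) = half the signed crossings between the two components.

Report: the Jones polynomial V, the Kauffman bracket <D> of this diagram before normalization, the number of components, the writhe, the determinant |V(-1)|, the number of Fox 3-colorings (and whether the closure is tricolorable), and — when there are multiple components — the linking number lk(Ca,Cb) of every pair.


Jones polynomial: V(t) = t^-3 + t^-2 + t^-1 + 1
<D> = -A^-9 - A^-5 - A^-1 - A^3; writhe -3
components 3, writhe -3 (11 crossings)
linking number lk(C1,C2) = 0
lk(C1,C3): 0
lk(C2,C3) = -1
3-colorings: 9 of 3^11, det 0 — tricolorable
note: summing lk over 3 pairs gives -1


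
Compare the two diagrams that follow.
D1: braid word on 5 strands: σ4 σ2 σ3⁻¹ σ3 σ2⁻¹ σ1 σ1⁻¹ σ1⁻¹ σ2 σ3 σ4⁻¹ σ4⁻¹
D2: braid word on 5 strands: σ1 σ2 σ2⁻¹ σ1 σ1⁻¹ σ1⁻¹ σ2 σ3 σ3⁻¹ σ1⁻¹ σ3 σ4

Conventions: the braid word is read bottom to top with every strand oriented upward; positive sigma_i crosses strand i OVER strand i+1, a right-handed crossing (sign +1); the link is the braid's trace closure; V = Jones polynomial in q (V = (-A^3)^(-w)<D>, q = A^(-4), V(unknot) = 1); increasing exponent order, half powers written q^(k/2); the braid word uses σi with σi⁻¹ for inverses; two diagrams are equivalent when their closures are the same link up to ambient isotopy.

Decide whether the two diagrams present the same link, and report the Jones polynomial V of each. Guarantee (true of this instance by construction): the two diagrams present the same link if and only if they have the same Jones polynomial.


equivalent: yes
V(D1) = 1  (w 0, c 12, <D> = 1)
V(D2) = 1  (w +2, c 12, <D> = A^6)
why: from 12 to 12 crossings by R-moves: one link, two diagrams


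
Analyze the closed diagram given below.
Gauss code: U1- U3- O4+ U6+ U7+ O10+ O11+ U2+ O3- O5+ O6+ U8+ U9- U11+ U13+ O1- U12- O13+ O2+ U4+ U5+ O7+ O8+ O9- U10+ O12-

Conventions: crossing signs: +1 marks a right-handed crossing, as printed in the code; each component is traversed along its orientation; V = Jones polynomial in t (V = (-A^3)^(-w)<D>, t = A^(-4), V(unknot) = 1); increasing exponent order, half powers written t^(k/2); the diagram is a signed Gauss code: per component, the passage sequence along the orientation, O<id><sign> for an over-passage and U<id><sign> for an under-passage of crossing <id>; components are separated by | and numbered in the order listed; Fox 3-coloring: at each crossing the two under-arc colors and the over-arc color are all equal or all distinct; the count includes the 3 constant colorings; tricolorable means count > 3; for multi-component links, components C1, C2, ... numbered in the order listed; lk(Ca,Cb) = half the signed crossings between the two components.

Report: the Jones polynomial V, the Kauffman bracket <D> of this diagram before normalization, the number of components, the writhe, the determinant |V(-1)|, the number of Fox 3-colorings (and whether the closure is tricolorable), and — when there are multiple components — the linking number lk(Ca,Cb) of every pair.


Jones polynomial: V(t) = 1 - t + 3t^2 - 3t^3 + 3t^4 - 4t^5 + 3t^6 - 2t^7 + t^8
<D> = -A^-17 + 2A^-13 - 3A^-9 + 4A^-5 - 3A^-1 + 3A^3 - 3A^7 + A^11 - A^15; writhe +5
components 1, writhe +5 (13 crossings)
3-colorings: 9 of 3^13, det 21 — tricolorable
note: the span of V is 8, forcing >= 8 crossings in any diagram


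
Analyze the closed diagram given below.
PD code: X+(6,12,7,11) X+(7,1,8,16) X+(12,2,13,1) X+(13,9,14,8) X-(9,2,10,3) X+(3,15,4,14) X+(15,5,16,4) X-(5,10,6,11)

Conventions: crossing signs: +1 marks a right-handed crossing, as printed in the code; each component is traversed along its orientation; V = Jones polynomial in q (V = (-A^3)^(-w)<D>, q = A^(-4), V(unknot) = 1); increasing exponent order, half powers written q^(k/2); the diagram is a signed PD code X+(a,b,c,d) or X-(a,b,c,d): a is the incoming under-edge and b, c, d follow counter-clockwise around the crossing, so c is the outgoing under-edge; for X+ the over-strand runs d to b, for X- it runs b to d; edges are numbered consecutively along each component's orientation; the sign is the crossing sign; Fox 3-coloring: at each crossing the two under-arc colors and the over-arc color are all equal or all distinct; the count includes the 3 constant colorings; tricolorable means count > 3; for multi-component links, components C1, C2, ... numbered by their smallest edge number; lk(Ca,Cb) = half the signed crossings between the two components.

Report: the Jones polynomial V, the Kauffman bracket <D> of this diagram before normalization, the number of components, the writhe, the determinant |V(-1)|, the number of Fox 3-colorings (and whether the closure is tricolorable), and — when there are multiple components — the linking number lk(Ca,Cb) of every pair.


V(q) = q + q^3 - q^4
bracket: -A^-4 + 1 + A^8, w = +4
1 component, writhe +4, over 8 crossings
det 3, colorings 9 of 3^8 — tricolorable
observation: w = +4 (over 8 crossings) is diagram-only; (-A^3)^(-4) removes it from V


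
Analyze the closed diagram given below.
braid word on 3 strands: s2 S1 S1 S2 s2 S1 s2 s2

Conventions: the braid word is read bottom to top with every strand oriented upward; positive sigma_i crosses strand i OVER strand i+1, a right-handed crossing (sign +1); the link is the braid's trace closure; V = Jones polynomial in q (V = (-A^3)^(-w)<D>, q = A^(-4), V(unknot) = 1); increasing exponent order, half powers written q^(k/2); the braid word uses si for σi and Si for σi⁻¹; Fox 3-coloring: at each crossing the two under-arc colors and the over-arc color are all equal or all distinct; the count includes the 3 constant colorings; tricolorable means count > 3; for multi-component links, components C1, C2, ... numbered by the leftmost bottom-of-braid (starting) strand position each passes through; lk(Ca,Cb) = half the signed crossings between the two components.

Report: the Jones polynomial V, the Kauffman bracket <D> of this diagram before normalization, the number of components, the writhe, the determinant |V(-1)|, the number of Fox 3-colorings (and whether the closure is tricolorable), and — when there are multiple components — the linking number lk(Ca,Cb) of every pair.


V(q) = -q^-3 + q^-2 - q^-1 + 3 - q + q^2 - q^3
bracket: -A^-12 + A^-8 - A^-4 + 3 - A^4 + A^8 - A^12, w = 0
1 component, writhe 0, over 8 crossings
det 9, colorings 27 of 3^8 — tricolorable
observation: w = 0 (over 8 crossings) is diagram-only; (-A^3)^(0) removes it from V


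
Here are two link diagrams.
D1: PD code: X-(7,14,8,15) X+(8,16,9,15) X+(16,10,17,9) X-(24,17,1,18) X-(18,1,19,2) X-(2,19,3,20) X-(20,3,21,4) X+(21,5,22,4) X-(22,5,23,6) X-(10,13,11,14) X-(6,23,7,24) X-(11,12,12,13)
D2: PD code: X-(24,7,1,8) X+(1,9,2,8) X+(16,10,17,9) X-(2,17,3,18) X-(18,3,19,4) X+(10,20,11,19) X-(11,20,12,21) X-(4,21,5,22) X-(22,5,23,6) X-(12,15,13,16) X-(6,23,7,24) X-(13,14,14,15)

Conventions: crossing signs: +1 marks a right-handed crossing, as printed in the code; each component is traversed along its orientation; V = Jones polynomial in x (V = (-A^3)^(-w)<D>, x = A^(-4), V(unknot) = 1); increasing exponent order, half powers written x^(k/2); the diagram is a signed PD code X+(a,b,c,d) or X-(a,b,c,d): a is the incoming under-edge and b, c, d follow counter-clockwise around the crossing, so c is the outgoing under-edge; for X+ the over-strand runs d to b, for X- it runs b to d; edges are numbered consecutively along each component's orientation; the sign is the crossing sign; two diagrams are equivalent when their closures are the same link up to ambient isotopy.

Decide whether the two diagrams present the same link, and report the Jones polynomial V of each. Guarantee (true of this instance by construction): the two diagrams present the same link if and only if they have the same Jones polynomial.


equivalent: yes
D1 (bracket A^-10 + A^-2 - A^2 + A^6 - A^10; 12 crossings at w = -6): V = -x^-7 + x^-6 - x^-5 + x^-4 + x^-2
V(D2) = -x^-7 + x^-6 - x^-5 + x^-4 + x^-2  [12 crossings, <D> = A^-10 + A^-2 - A^2 + A^6 - A^10, w = -6]
observation: Reidemeister moves carry D1 (12 crossings) to D2 (12)


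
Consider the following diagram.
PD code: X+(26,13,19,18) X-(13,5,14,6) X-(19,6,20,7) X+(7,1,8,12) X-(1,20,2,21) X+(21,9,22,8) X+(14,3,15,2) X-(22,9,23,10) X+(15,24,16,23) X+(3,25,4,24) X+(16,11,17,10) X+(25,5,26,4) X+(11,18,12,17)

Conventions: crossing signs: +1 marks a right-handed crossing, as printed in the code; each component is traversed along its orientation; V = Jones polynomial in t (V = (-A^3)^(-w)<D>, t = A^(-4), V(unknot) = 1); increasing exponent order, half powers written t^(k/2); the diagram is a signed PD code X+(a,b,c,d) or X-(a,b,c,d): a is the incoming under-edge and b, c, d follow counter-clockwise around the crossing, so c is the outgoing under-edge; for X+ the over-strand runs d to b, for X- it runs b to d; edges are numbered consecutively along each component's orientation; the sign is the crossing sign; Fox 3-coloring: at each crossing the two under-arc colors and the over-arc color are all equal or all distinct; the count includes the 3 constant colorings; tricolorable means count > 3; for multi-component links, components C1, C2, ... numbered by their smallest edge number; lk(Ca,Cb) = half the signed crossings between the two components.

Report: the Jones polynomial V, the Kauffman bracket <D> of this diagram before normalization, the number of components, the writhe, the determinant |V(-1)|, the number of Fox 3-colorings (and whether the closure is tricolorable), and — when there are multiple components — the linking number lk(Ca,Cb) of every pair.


V(t) = t + 2t^3 + t^5
bracket: -A^-5 - 2A^3 - A^11, w = +5
3 components, writhe +5, over 13 crossings
lk(C1,C2) = +1
linking number lk(C1,C3) = 0
lk(C2,C3): +1
det 4, colorings 3 of 3^13 — not tricolorable
observation: the span of V is 4, within the link bound 13 + 3 - 1


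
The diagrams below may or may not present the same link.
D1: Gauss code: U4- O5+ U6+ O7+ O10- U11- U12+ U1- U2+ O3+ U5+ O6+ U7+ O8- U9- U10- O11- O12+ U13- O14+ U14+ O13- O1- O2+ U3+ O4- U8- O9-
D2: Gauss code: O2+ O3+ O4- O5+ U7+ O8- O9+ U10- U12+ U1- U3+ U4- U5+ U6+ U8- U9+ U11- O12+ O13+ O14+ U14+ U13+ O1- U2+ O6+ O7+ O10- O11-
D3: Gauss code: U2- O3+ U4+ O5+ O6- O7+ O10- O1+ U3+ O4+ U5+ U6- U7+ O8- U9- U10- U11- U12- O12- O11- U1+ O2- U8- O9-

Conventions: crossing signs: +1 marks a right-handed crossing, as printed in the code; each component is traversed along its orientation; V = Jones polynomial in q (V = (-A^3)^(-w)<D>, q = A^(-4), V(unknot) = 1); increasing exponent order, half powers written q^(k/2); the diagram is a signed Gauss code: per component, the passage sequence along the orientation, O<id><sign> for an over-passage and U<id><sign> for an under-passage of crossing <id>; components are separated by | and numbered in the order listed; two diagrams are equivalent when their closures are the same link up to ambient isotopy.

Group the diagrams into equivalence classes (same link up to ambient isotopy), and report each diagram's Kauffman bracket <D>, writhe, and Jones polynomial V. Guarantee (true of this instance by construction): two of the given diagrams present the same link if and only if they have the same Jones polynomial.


classes: {D1, D3} | {D2}
V(D1) = -q^-3 + q^-2 - q^-1 + 3 - q + q^2 - q^3  [14 crossings, <D> = -A^-12 + A^-8 - A^-4 + 3 - A^4 + A^8 - A^12, w = 0]
D2 (bracket A^12; 14 crossings at w = +4): V = 1
V(D3) = -q^-3 + q^-2 - q^-1 + 3 - q + q^2 - q^3  (w -2, c 12, <D> = -A^-18 + A^-14 - A^-10 + 3A^-6 - A^-2 + A^2 - A^6)
insight: V(q) takes 2 values over 3 diagrams, fixing the grouping


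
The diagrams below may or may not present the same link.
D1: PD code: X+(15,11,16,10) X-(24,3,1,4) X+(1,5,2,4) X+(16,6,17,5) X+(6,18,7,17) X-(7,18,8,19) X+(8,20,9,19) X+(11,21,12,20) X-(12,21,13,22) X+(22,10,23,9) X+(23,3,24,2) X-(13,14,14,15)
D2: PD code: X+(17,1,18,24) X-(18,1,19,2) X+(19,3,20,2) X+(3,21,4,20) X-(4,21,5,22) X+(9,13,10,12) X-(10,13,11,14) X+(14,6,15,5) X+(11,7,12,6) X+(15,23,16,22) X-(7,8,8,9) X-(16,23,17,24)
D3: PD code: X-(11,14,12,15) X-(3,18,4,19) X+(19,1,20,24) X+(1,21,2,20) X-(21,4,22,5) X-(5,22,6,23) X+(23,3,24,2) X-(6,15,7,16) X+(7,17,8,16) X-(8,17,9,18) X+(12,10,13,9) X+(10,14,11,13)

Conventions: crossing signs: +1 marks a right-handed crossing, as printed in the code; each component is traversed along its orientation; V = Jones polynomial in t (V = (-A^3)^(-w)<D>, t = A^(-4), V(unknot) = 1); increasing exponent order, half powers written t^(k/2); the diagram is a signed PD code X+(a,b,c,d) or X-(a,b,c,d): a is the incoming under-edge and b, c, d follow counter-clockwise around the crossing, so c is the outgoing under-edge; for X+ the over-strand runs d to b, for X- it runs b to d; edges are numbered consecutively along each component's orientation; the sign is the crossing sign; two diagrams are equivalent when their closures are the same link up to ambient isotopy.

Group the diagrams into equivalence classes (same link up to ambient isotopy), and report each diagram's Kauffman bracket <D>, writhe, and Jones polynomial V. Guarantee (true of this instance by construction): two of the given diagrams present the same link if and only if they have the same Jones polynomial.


classes: {D1} | {D2} | {D3}
V(D1) = t + t^3 - t^4  [12 crossings, <D> = -A^-4 + 1 + A^8, w = +4]
D2 (bracket A^6; 12 crossings at w = +2): V = 1
D3 (bracket -A^-12 + 2A^-8 - 2A^-4 + 3 - 2A^4 + 2A^8 - A^12; 12 crossings at w = 0): V = -t^-3 + 2t^-2 - 2t^-1 + 3 - 2t + 2t^2 - t^3
note: comparing 3 Jones polynomials yields 3 groups


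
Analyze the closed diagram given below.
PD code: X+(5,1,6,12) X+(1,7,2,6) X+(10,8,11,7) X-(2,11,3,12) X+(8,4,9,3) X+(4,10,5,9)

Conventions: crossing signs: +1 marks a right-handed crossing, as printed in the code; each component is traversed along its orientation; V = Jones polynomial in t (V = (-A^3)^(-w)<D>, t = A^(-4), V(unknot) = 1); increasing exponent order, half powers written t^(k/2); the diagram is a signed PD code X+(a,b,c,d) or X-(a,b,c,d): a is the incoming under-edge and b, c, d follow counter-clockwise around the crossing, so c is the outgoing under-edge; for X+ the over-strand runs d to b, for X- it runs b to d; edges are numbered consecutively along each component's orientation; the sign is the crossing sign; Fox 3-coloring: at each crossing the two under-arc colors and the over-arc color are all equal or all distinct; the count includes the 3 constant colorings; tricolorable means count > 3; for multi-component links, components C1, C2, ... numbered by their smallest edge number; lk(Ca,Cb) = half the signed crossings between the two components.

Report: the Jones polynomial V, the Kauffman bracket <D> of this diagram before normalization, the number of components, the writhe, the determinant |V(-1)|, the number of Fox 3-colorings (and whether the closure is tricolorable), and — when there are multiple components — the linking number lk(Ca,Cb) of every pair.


V(t) = t - t^2 + 2t^3 - t^4 + t^5 - t^6
bracket: -A^-12 + A^-8 - A^-4 + 2 - A^4 + A^8, w = +4
1 component, writhe +4, over 6 crossings
det 7, colorings 3 of 3^6 — not tricolorable
observation: V spans 5 powers of t: at least 5 crossings in any diagram


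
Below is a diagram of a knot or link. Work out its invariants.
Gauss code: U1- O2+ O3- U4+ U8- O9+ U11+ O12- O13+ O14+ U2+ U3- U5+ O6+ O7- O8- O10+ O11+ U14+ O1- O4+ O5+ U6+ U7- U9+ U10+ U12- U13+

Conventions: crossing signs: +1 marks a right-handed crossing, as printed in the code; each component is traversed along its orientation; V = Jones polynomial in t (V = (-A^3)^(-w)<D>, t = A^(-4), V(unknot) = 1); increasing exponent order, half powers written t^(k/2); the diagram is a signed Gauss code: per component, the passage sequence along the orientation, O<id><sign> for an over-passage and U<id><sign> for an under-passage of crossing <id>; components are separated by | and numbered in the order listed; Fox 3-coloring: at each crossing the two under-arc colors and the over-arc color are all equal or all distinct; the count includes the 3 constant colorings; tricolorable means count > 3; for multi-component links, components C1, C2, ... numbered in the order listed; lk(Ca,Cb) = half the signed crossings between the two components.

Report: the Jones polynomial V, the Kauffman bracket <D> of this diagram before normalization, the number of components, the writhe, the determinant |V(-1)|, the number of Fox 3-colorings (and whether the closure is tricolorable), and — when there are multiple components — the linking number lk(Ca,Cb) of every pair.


Jones polynomial: V(t) = t + t^3 - t^4
<D> = -A^-4 + 1 + A^8; writhe +4
components 1, writhe +4 (14 crossings)
3-colorings: 9 of 3^14, det 3 — tricolorable
note: the span of V is 3, forcing >= 3 crossings in any diagram


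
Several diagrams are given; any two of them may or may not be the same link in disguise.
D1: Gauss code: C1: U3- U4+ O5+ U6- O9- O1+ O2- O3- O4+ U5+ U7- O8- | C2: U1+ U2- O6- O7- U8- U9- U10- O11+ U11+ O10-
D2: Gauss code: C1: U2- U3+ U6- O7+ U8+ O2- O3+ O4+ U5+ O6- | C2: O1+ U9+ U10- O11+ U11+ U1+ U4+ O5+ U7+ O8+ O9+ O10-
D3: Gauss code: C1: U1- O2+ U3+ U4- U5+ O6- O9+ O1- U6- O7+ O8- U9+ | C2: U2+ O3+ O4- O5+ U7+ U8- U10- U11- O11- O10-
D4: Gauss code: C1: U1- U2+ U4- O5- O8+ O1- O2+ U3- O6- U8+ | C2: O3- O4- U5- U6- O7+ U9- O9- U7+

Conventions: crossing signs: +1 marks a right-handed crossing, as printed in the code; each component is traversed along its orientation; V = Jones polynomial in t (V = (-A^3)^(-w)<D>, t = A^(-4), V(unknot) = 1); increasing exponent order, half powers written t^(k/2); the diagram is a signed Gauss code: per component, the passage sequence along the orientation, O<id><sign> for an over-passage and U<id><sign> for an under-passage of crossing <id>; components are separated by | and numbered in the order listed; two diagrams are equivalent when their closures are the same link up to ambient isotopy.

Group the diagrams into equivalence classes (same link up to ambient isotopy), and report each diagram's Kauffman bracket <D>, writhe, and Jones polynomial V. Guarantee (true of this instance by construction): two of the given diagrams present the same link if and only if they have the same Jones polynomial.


classes: {D1, D4} | {D2} | {D3}
V(D1) = -t^(-9/2) - t^(-5/2) + t^(-3/2) - t^(-1/2)  [11 crossings, <D> = A^-7 - A^-3 + A + A^9, w = -3]
V(D2) = -t^(3/2) - t^(7/2) + t^(9/2) - t^(11/2)  (w +5, c 11, <D> = A^-7 - A^-3 + A + A^9)
V(D3) = -t^(1/2) - t^(5/2)  (w -1, c 11, <D> = A^-13 + A^-5)
V(D4) = -t^(-9/2) - t^(-5/2) + t^(-3/2) - t^(-1/2)  [9 crossings, <D> = A^-7 - A^-3 + A + A^9, w = -3]
note: comparing 4 Jones polynomials yields 3 groups


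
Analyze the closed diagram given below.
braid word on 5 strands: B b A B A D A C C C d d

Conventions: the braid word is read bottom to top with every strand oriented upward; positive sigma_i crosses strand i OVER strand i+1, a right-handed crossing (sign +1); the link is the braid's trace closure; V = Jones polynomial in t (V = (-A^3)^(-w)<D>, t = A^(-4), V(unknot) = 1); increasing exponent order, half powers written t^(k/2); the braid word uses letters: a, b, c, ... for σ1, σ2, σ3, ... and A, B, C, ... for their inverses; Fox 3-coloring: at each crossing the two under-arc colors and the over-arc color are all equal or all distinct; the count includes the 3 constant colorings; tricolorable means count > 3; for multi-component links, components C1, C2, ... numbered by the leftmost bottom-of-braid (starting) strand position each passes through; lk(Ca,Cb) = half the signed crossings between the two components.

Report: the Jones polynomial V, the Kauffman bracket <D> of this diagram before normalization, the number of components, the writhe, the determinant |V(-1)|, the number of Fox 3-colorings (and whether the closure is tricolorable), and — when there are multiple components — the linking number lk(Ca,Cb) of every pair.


Jones polynomial: V(t) = t^-8 - 2t^-7 + t^-6 - 2t^-5 + 2t^-4 + t^-2
<D> = A^-10 + 2A^-2 - 2A^2 + A^6 - 2A^10 + A^14; writhe -6
components 1, writhe -6 (12 crossings)
3-colorings: 27 of 3^12, det 9 — tricolorable
note: free reduction leaves σ1⁻¹ σ2⁻¹ σ1⁻¹ σ4⁻¹ σ1⁻¹ σ3⁻¹ σ3⁻¹ σ3⁻¹ σ4 σ4 of the original 12 letters


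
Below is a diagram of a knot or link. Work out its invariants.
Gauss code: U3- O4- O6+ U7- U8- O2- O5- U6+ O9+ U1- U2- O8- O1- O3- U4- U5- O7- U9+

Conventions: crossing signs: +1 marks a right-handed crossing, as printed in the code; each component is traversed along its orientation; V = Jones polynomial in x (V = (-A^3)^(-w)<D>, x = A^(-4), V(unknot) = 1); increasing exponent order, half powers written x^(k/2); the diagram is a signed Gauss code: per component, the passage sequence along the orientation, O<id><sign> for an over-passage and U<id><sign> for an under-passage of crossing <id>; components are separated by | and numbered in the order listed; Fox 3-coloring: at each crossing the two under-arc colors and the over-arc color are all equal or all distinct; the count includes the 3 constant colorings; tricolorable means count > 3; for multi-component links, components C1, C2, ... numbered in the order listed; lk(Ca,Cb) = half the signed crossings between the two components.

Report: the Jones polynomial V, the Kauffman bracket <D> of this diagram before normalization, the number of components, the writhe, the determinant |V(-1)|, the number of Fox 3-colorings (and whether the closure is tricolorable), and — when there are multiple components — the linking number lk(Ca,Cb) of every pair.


Jones polynomial: V(x) = x^-7 - 2x^-6 + 2x^-5 - 3x^-4 + 3x^-3 - 2x^-2 + 2x^-1
<D> = -2A^-11 + 2A^-7 - 3A^-3 + 3A - 2A^5 + 2A^9 - A^13; writhe -5
components 1, writhe -5 (9 crossings)
3-colorings: 9 of 3^9, det 15 — tricolorable
note: det 15 = |V(-1)|; divisible by 3, so tricolorable
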